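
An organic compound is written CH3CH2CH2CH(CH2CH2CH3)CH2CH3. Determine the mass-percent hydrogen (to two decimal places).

Element totals:
  C: 9
  H: 20
Molecular formula: C9H20.
Molar mass = 128.259 g/mol.
Mass from H: 20 × 1.008 = 20.160 g/mol.
%H = 20.160 / 128.259 × 100 = 15.72%.

15.72%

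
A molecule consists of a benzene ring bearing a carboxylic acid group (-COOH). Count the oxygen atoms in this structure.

Atom tally by fragment:
  benzene ring core → C:6 H:6
  (− 1 ring H displaced by substituents)
  + COOH → C:1 H:1 O:2
Element totals:
  C: 7
  H: 6
  O: 2

2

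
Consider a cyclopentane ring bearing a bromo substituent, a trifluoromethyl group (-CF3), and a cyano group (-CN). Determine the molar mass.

Atom tally by fragment:
  cyclopentane ring core → C:5 H:10
  (− 3 ring H displaced by substituents)
  + Br → Br:1
  + CF3 → C:1 F:3
  + CN → C:1 N:1
Element totals:
  C: 7
  H: 7
  Br: 1
  F: 3
  N: 1
Molecular formula: C7H7BrF3N.
  M = 7(12.011) + 7(1.008) + 79.904 + 3(18.998) + 14.007
    = 84.077 + 7.056 + 79.904 + 56.994 + 14.007 = 242.038

242.04 g/mol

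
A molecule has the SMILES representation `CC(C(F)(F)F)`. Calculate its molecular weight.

Atom tally by fragment:
  CH3 → C:1 H:3
  CH2CF3 → C:2 H:2 F:3
Element totals:
  C: 3
  H: 5
  F: 3
Molecular formula: C3H5F3.
  M = 3(12.011) + 5(1.008) + 3(18.998)
    = 36.033 + 5.040 + 56.994 = 98.067

98.07 g/mol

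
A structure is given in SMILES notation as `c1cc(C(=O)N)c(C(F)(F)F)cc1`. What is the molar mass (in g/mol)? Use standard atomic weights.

189.14 g/mol

Atom tally by fragment:
  benzene ring core → C:6 H:6
  (− 2 ring H displaced by substituents)
  + CONH2 → C:1 H:2 O:1 N:1
  + CF3 → C:1 F:3
Element totals:
  C: 8
  H: 6
  F: 3
  N: 1
  O: 1
Molecular formula: C8H6F3NO.
  M = 8(12.011) + 6(1.008) + 3(18.998) + 14.007 + 15.999
    = 96.088 + 6.048 + 56.994 + 14.007 + 15.999 = 189.136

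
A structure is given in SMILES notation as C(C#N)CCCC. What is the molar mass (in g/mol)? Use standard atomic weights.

Atom tally by fragment:
  NCCH2 → C:2 H:2 N:1
  CH2 → C:1 H:2
  CH2 → C:1 H:2
  CH2 → C:1 H:2
  CH3 → C:1 H:3
Element totals:
  C: 6
  H: 11
  N: 1
Molecular formula: C6H11N.
  M = 6(12.011) + 11(1.008) + 14.007
    = 72.066 + 11.088 + 14.007 = 97.161

97.16 g/mol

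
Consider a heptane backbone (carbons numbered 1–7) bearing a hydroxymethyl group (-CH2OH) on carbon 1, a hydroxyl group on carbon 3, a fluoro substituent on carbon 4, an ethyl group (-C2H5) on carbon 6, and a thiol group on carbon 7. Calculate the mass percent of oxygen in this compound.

Atom tally by fragment:
  HOCH2CH2 → C:2 H:5 O:1
  CH2 → C:1 H:2
  CH(OH) → C:1 H:2 O:1
  CH(F) → C:1 H:1 F:1
  CH2 → C:1 H:2
  CH(C2H5) → C:3 H:6
  CH2SH → C:1 H:3 S:1
Element totals:
  C: 10
  H: 21
  F: 1
  O: 2
  S: 1
Molecular formula: C10H21FO2S.
Molar mass = 224.334 g/mol.
Mass from O: 2 × 15.999 = 31.998 g/mol.
%O = 31.998 / 224.334 × 100 = 14.26%.

14.26%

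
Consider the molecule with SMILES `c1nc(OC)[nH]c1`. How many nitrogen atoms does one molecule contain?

2

Atom tally by fragment:
  imidazole ring core → C:3 H:4 N:2
  (− 1 ring H displaced by substituents)
  + OCH3 → C:1 H:3 O:1
Element totals:
  C: 4
  H: 6
  N: 2
  O: 1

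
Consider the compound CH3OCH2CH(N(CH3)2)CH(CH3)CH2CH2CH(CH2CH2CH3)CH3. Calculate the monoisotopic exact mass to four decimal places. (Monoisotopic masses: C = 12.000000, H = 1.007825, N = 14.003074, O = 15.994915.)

Atom tally by fragment:
  CH3OCH2 → C:2 H:5 O:1
  CH(N(CH3)2) → C:3 H:7 N:1
  CH(CH3) → C:2 H:4
  CH2 → C:1 H:2
  CH2 → C:1 H:2
  CH(CH2CH2CH3) → C:4 H:8
  CH3 → C:1 H:3
Element totals:
  C: 14
  H: 31
  N: 1
  O: 1
Molecular formula: C14H31NO.
  M = 14(12.0) + 31(1.007825) + 14.003074 + 15.994915
    = 168.000000 + 31.242575 + 14.003074 + 15.994915 = 229.240564

229.2406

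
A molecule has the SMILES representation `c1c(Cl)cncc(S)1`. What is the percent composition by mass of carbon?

41.25%

Atom tally by fragment:
  pyridine ring core → C:5 H:5 N:1
  (− 2 ring H displaced by substituents)
  + Cl → Cl:1
  + SH → S:1 H:1
Element totals:
  C: 5
  H: 4
  Cl: 1
  N: 1
  S: 1
Molecular formula: C5H4ClNS.
Molar mass = 145.604 g/mol.
Mass from C: 5 × 12.011 = 60.055 g/mol.
%C = 60.055 / 145.604 × 100 = 41.25%.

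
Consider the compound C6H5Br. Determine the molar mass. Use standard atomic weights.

157.01 g/mol

Element totals:
  C: 6
  H: 5
  Br: 1
Molecular formula: C6H5Br.
  M = 6(12.011) + 5(1.008) + 79.904
    = 72.066 + 5.040 + 79.904 = 157.010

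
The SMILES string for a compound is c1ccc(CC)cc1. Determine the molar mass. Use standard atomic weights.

Atom tally by fragment:
  benzene ring core → C:6 H:6
  (− 1 ring H displaced by substituents)
  + C2H5 → C:2 H:5
Element totals:
  C: 8
  H: 10
Molecular formula: C8H10.
  M = 8(12.011) + 10(1.008)
    = 96.088 + 10.080 = 106.168

106.17 g/mol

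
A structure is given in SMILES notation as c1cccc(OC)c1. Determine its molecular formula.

C7H8O

Atom tally by fragment:
  benzene ring core → C:6 H:6
  (− 1 ring H displaced by substituents)
  + OCH3 → C:1 H:3 O:1
Element totals:
  C: 7
  H: 8
  O: 1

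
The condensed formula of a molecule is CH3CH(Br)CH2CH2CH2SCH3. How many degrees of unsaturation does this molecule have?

Element totals:
  C: 6
  H: 13
  Br: 1
  S: 1
Molecular formula: C6H13BrS.
DoU = (2C + 2 + N − H − X) / 2 = (2·6 + 2 + 0 − 13 − 1) / 2 = 0.

0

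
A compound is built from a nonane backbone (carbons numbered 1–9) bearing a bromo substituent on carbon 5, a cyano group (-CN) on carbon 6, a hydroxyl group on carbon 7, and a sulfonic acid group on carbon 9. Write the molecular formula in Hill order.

C10H18BrNO4S

Atom tally by fragment:
  CH3 → C:1 H:3
  CH2 → C:1 H:2
  CH2 → C:1 H:2
  CH2 → C:1 H:2
  CH(Br) → C:1 H:1 Br:1
  CH(CN) → C:2 H:1 N:1
  CH(OH) → C:1 H:2 O:1
  CH2 → C:1 H:2
  CH2SO3H → C:1 H:3 S:1 O:3
Element totals:
  C: 10
  H: 18
  Br: 1
  N: 1
  O: 4
  S: 1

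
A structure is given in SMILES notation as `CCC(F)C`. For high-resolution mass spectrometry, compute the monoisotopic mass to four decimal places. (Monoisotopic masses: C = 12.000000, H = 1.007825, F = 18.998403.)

76.0688

Atom tally by fragment:
  CH3 → C:1 H:3
  CH2 → C:1 H:2
  CH(F) → C:1 H:1 F:1
  CH3 → C:1 H:3
Element totals:
  C: 4
  H: 9
  F: 1
Molecular formula: C4H9F.
  M = 4(12.0) + 9(1.007825) + 18.998403
    = 48.000000 + 9.070425 + 18.998403 = 76.068828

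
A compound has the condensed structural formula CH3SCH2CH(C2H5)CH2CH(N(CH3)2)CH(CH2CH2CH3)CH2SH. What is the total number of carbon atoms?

Atom tally by fragment:
  CH3SCH2 → C:2 H:5 S:1
  CH(C2H5) → C:3 H:6
  CH2 → C:1 H:2
  CH(N(CH3)2) → C:3 H:7 N:1
  CH(CH2CH2CH3) → C:4 H:8
  CH2SH → C:1 H:3 S:1
Element totals:
  C: 14
  H: 31
  N: 1
  S: 2

14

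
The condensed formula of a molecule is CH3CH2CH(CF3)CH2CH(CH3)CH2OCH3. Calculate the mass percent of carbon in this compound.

Atom tally by fragment:
  CH3 → C:1 H:3
  CH2 → C:1 H:2
  CH(CF3) → C:2 H:1 F:3
  CH2 → C:1 H:2
  CH(CH3) → C:2 H:4
  CH2OCH3 → C:2 H:5 O:1
Element totals:
  C: 9
  H: 17
  F: 3
  O: 1
Molecular formula: C9H17F3O.
Molar mass = 198.228 g/mol.
Mass from C: 9 × 12.011 = 108.099 g/mol.
%C = 108.099 / 198.228 × 100 = 54.53%.

54.53%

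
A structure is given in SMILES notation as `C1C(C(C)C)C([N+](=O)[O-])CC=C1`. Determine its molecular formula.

Atom tally by fragment:
  cyclohexene ring core → C:6 H:10
  (− 2 ring H displaced by substituents)
  + CH(CH3)2 → C:3 H:7
  + NO2 → N:1 O:2
Element totals:
  C: 9
  H: 15
  N: 1
  O: 2

C9H15NO2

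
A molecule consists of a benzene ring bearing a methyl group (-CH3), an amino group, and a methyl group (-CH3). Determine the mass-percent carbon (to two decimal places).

79.29%

Atom tally by fragment:
  benzene ring core → C:6 H:6
  (− 3 ring H displaced by substituents)
  + CH3 → C:1 H:3
  + NH2 → N:1 H:2
  + CH3 → C:1 H:3
Element totals:
  C: 8
  H: 11
  N: 1
Molecular formula: C8H11N.
Molar mass = 121.183 g/mol.
Mass from C: 8 × 12.011 = 96.088 g/mol.
%C = 96.088 / 121.183 × 100 = 79.29%.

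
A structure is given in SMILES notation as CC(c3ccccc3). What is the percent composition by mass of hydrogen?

9.49%

Atom tally by fragment:
  CH3 → C:1 H:3
  CH2C6H5 → C:7 H:7
Element totals:
  C: 8
  H: 10
Molecular formula: C8H10.
Molar mass = 106.168 g/mol.
Mass from H: 10 × 1.008 = 10.080 g/mol.
%H = 10.080 / 106.168 × 100 = 9.49%.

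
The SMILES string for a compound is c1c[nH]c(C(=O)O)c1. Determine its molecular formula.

C5H5NO2

Atom tally by fragment:
  pyrrole ring core → C:4 H:5 N:1
  (− 1 ring H displaced by substituents)
  + COOH → C:1 H:1 O:2
Element totals:
  C: 5
  H: 5
  N: 1
  O: 2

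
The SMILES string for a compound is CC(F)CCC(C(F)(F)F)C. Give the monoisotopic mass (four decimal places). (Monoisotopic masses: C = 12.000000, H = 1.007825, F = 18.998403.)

172.0875

Atom tally by fragment:
  CH3 → C:1 H:3
  CH(F) → C:1 H:1 F:1
  CH2 → C:1 H:2
  CH2 → C:1 H:2
  CH(CF3) → C:2 H:1 F:3
  CH3 → C:1 H:3
Element totals:
  C: 7
  H: 12
  F: 4
Molecular formula: C7H12F4.
  M = 7(12.0) + 12(1.007825) + 4(18.998403)
    = 84.000000 + 12.093900 + 75.993612 = 172.087512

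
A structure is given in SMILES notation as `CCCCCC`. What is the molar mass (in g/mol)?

86.18 g/mol

Atom tally by fragment:
  CH3 → C:1 H:3
  CH2 → C:1 H:2
  CH2 → C:1 H:2
  CH2 → C:1 H:2
  CH2 → C:1 H:2
  CH3 → C:1 H:3
Element totals:
  C: 6
  H: 14
Molecular formula: C6H14.
  M = 6(12.011) + 14(1.008)
    = 72.066 + 14.112 = 86.178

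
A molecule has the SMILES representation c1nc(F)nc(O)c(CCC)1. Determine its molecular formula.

C7H9FN2O

Atom tally by fragment:
  pyrimidine ring core → C:4 H:4 N:2
  (− 3 ring H displaced by substituents)
  + F → F:1
  + OH → O:1 H:1
  + CH2CH2CH3 → C:3 H:7
Element totals:
  C: 7
  H: 9
  F: 1
  N: 2
  O: 1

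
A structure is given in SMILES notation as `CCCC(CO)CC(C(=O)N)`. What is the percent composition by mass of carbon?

60.35%

Atom tally by fragment:
  CH3 → C:1 H:3
  CH2 → C:1 H:2
  CH2 → C:1 H:2
  CH(CH2OH) → C:2 H:4 O:1
  CH2 → C:1 H:2
  CH2CONH2 → C:2 H:4 O:1 N:1
Element totals:
  C: 8
  H: 17
  N: 1
  O: 2
Molecular formula: C8H17NO2.
Molar mass = 159.229 g/mol.
Mass from C: 8 × 12.011 = 96.088 g/mol.
%C = 96.088 / 159.229 × 100 = 60.35%.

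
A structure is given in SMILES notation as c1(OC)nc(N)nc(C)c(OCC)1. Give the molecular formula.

Atom tally by fragment:
  pyrimidine ring core → C:4 H:4 N:2
  (− 4 ring H displaced by substituents)
  + OCH3 → C:1 H:3 O:1
  + NH2 → N:1 H:2
  + CH3 → C:1 H:3
  + OC2H5 → C:2 H:5 O:1
Element totals:
  C: 8
  H: 13
  N: 3
  O: 2

C8H13N3O2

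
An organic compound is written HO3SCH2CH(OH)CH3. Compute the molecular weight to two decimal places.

Atom tally by fragment:
  HO3SCH2 → C:1 H:3 S:1 O:3
  CH(OH) → C:1 H:2 O:1
  CH3 → C:1 H:3
Element totals:
  C: 3
  H: 8
  O: 4
  S: 1
Molecular formula: C3H8O4S.
  M = 3(12.011) + 8(1.008) + 4(15.999) + 32.06
    = 36.033 + 8.064 + 63.996 + 32.060 = 140.153

140.15 g/mol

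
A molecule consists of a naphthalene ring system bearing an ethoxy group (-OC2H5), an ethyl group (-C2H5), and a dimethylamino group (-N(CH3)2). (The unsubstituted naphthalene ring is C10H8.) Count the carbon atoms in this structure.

Atom tally by fragment:
  naphthalene ring system core → C:10 H:8
  (− 3 ring H displaced by substituents)
  + OC2H5 → C:2 H:5 O:1
  + C2H5 → C:2 H:5
  + N(CH3)2 → N:1 C:2 H:6
Element totals:
  C: 16
  H: 21
  N: 1
  O: 1

16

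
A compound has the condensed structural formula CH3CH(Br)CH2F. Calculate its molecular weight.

Atom tally by fragment:
  CH3 → C:1 H:3
  CH(Br) → C:1 H:1 Br:1
  CH2F → C:1 H:2 F:1
Element totals:
  C: 3
  H: 6
  Br: 1
  F: 1
Molecular formula: C3H6BrF.
  M = 3(12.011) + 6(1.008) + 79.904 + 18.998
    = 36.033 + 6.048 + 79.904 + 18.998 = 140.983

140.98 g/mol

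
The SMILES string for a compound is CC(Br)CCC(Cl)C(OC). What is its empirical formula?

Atom tally by fragment:
  CH3 → C:1 H:3
  CH(Br) → C:1 H:1 Br:1
  CH2 → C:1 H:2
  CH2 → C:1 H:2
  CH(Cl) → C:1 H:1 Cl:1
  CH2OCH3 → C:2 H:5 O:1
Element totals:
  C: 7
  H: 14
  Br: 1
  Cl: 1
  O: 1
Molecular formula: C7H14BrClO.
gcd of subscripts (1, 7, 1, 14, 1) = 1, so the empirical formula equals the molecular formula.

C7H14BrClO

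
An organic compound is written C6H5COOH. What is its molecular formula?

C7H6O2

Element totals:
  C: 7
  H: 6
  O: 2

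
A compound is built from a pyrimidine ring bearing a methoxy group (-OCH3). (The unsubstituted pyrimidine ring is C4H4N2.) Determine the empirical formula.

Atom tally by fragment:
  pyrimidine ring core → C:4 H:4 N:2
  (− 1 ring H displaced by substituents)
  + OCH3 → C:1 H:3 O:1
Element totals:
  C: 5
  H: 6
  N: 2
  O: 1
Molecular formula: C5H6N2O.
gcd of subscripts (5, 6, 2, 1) = 1, so the empirical formula equals the molecular formula.

C5H6N2O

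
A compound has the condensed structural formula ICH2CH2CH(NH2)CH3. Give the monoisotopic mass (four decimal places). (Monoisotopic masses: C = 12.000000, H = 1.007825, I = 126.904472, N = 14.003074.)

198.9858

Atom tally by fragment:
  ICH2 → C:1 H:2 I:1
  CH2 → C:1 H:2
  CH(NH2) → C:1 H:3 N:1
  CH3 → C:1 H:3
Element totals:
  C: 4
  H: 10
  I: 1
  N: 1
Molecular formula: C4H10IN.
  M = 4(12.0) + 10(1.007825) + 126.904472 + 14.003074
    = 48.000000 + 10.078250 + 126.904472 + 14.003074 = 198.985796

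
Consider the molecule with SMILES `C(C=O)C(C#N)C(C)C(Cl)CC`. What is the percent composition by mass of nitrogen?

7.46%

Atom tally by fragment:
  OHCCH2 → C:2 H:3 O:1
  CH(CN) → C:2 H:1 N:1
  CH(CH3) → C:2 H:4
  CH(Cl) → C:1 H:1 Cl:1
  CH2 → C:1 H:2
  CH3 → C:1 H:3
Element totals:
  C: 9
  H: 14
  Cl: 1
  N: 1
  O: 1
Molecular formula: C9H14ClNO.
Molar mass = 187.667 g/mol.
Mass from N: 1 × 14.007 = 14.007 g/mol.
%N = 14.007 / 187.667 × 100 = 7.46%.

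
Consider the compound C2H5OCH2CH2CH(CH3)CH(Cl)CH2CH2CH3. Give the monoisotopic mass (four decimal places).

Element totals:
  C: 10
  H: 21
  Cl: 1
  O: 1
Molecular formula: C10H21ClO.
  M = 10(12.0) + 21(1.007825) + 34.968853 + 15.994915
    = 120.000000 + 21.164325 + 34.968853 + 15.994915 = 192.128093

192.1281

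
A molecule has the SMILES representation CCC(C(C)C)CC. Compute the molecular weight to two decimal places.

114.23 g/mol

Atom tally by fragment:
  CH3 → C:1 H:3
  CH2 → C:1 H:2
  CH(CH(CH3)2) → C:4 H:8
  CH2 → C:1 H:2
  CH3 → C:1 H:3
Element totals:
  C: 8
  H: 18
Molecular formula: C8H18.
  M = 8(12.011) + 18(1.008)
    = 96.088 + 18.144 = 114.232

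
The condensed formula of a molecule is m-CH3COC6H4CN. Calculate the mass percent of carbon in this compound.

74.47%

Atom tally by fragment:
  benzene ring core → C:6 H:6
  (− 2 ring H displaced by substituents)
  + COCH3 → C:2 H:3 O:1
  + CN → C:1 N:1
Element totals:
  C: 9
  H: 7
  N: 1
  O: 1
Molecular formula: C9H7NO.
Molar mass = 145.161 g/mol.
Mass from C: 9 × 12.011 = 108.099 g/mol.
%C = 108.099 / 145.161 × 100 = 74.47%.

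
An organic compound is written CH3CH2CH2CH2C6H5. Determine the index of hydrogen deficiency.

Element totals:
  C: 10
  H: 14
Molecular formula: C10H14.
DoU = (2C + 2 + N − H − X) / 2 = (2·10 + 2 + 0 − 14 − 0) / 2 = 4.

4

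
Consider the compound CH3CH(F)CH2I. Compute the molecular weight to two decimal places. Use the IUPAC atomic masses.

Atom tally by fragment:
  CH3 → C:1 H:3
  CH(F) → C:1 H:1 F:1
  CH2I → C:1 H:2 I:1
Element totals:
  C: 3
  H: 6
  F: 1
  I: 1
Molecular formula: C3H6FI.
  M = 3(12.011) + 6(1.008) + 18.998 + 126.904
    = 36.033 + 6.048 + 18.998 + 126.904 = 187.983

187.98 g/mol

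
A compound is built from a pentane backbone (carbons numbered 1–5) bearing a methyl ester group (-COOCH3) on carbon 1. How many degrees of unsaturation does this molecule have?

Atom tally by fragment:
  CH3OOCCH2 → C:3 H:5 O:2
  CH2 → C:1 H:2
  CH2 → C:1 H:2
  CH2 → C:1 H:2
  CH3 → C:1 H:3
Element totals:
  C: 7
  H: 14
  O: 2
Molecular formula: C7H14O2.
DoU = (2C + 2 + N − H − X) / 2 = (2·7 + 2 + 0 − 14 − 0) / 2 = 1.

1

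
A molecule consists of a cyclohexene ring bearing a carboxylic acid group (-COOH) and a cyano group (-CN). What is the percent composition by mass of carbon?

Atom tally by fragment:
  cyclohexene ring core → C:6 H:10
  (− 2 ring H displaced by substituents)
  + COOH → C:1 H:1 O:2
  + CN → C:1 N:1
Element totals:
  C: 8
  H: 9
  N: 1
  O: 2
Molecular formula: C8H9NO2.
Molar mass = 151.165 g/mol.
Mass from C: 8 × 12.011 = 96.088 g/mol.
%C = 96.088 / 151.165 × 100 = 63.56%.

63.56%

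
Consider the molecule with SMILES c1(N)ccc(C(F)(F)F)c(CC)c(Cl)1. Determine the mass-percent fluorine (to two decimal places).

Atom tally by fragment:
  benzene ring core → C:6 H:6
  (− 4 ring H displaced by substituents)
  + NH2 → N:1 H:2
  + CF3 → C:1 F:3
  + C2H5 → C:2 H:5
  + Cl → Cl:1
Element totals:
  C: 9
  H: 9
  Cl: 1
  F: 3
  N: 1
Molecular formula: C9H9ClF3N.
Molar mass = 223.622 g/mol.
Mass from F: 3 × 18.998 = 56.994 g/mol.
%F = 56.994 / 223.622 × 100 = 25.49%.

25.49%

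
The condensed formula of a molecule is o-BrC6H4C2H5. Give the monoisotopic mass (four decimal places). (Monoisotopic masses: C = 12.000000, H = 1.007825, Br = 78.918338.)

183.9888

Element totals:
  C: 8
  H: 9
  Br: 1
Molecular formula: C8H9Br.
  M = 8(12.0) + 9(1.007825) + 78.918338
    = 96.000000 + 9.070425 + 78.918338 = 183.988763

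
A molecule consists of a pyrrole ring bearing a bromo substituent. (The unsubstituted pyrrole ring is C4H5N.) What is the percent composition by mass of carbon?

32.91%

Atom tally by fragment:
  pyrrole ring core → C:4 H:5 N:1
  (− 1 ring H displaced by substituents)
  + Br → Br:1
Element totals:
  C: 4
  H: 4
  Br: 1
  N: 1
Molecular formula: C4H4BrN.
Molar mass = 145.987 g/mol.
Mass from C: 4 × 12.011 = 48.044 g/mol.
%C = 48.044 / 145.987 × 100 = 32.91%.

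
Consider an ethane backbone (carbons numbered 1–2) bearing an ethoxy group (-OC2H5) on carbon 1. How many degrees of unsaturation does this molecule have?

Atom tally by fragment:
  C2H5OCH2 → C:3 H:7 O:1
  CH3 → C:1 H:3
Element totals:
  C: 4
  H: 10
  O: 1
Molecular formula: C4H10O.
DoU = (2C + 2 + N − H − X) / 2 = (2·4 + 2 + 0 − 10 − 0) / 2 = 0.

0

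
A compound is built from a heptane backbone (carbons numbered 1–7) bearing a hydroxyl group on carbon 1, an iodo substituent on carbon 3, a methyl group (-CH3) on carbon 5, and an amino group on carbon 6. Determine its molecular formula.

Atom tally by fragment:
  HOCH2 → C:1 H:3 O:1
  CH2 → C:1 H:2
  CH(I) → C:1 H:1 I:1
  CH2 → C:1 H:2
  CH(CH3) → C:2 H:4
  CH(NH2) → C:1 H:3 N:1
  CH3 → C:1 H:3
Element totals:
  C: 8
  H: 18
  I: 1
  N: 1
  O: 1

C8H18INO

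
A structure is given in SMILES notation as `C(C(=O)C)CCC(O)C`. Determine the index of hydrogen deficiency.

Atom tally by fragment:
  CH3COCH2 → C:3 H:5 O:1
  CH2 → C:1 H:2
  CH2 → C:1 H:2
  CH(OH) → C:1 H:2 O:1
  CH3 → C:1 H:3
Element totals:
  C: 7
  H: 14
  O: 2
Molecular formula: C7H14O2.
DoU = (2C + 2 + N − H − X) / 2 = (2·7 + 2 + 0 − 14 − 0) / 2 = 1.

1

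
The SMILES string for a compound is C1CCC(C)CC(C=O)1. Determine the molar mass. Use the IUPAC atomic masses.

126.20 g/mol

Atom tally by fragment:
  cyclohexane ring core → C:6 H:12
  (− 2 ring H displaced by substituents)
  + CH3 → C:1 H:3
  + CHO → C:1 H:1 O:1
Element totals:
  C: 8
  H: 14
  O: 1
Molecular formula: C8H14O.
  M = 8(12.011) + 14(1.008) + 15.999
    = 96.088 + 14.112 + 15.999 = 126.199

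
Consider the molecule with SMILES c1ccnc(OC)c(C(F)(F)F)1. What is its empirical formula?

Atom tally by fragment:
  pyridine ring core → C:5 H:5 N:1
  (− 2 ring H displaced by substituents)
  + OCH3 → C:1 H:3 O:1
  + CF3 → C:1 F:3
Element totals:
  C: 7
  H: 6
  F: 3
  N: 1
  O: 1
Molecular formula: C7H6F3NO.
gcd of subscripts (7, 3, 6, 1, 1) = 1, so the empirical formula equals the molecular formula.

C7H6F3NO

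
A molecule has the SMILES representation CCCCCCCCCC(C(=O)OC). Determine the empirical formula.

Atom tally by fragment:
  CH3 → C:1 H:3
  CH2 → C:1 H:2
  CH2 → C:1 H:2
  CH2 → C:1 H:2
  CH2 → C:1 H:2
  CH2 → C:1 H:2
  CH2 → C:1 H:2
  CH2 → C:1 H:2
  CH2 → C:1 H:2
  CH2COOCH3 → C:3 H:5 O:2
Element totals:
  C: 12
  H: 24
  O: 2
Molecular formula: C12H24O2.
gcd of subscripts = 2; dividing each by 2:
  C: 12/2 = 6
  H: 24/2 = 12
  O: 2/2 = 1

C6H12O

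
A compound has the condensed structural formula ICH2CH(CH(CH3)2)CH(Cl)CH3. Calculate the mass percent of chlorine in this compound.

13.61%

Atom tally by fragment:
  ICH2 → C:1 H:2 I:1
  CH(CH(CH3)2) → C:4 H:8
  CH(Cl) → C:1 H:1 Cl:1
  CH3 → C:1 H:3
Element totals:
  C: 7
  H: 14
  Cl: 1
  I: 1
Molecular formula: C7H14ClI.
Molar mass = 260.543 g/mol.
Mass from Cl: 1 × 35.45 = 35.450 g/mol.
%Cl = 35.450 / 260.543 × 100 = 13.61%.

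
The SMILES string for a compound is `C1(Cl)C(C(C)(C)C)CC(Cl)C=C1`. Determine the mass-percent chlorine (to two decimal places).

34.23%

Atom tally by fragment:
  cyclohexene ring core → C:6 H:10
  (− 3 ring H displaced by substituents)
  + Cl → Cl:1
  + C(CH3)3 → C:4 H:9
  + Cl → Cl:1
Element totals:
  C: 10
  H: 16
  Cl: 2
Molecular formula: C10H16Cl2.
Molar mass = 207.138 g/mol.
Mass from Cl: 2 × 35.45 = 70.900 g/mol.
%Cl = 70.900 / 207.138 × 100 = 34.23%.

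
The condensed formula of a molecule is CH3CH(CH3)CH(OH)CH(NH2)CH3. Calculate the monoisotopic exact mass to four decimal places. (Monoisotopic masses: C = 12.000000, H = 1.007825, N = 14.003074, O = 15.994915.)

117.1154

Element totals:
  C: 6
  H: 15
  N: 1
  O: 1
Molecular formula: C6H15NO.
  M = 6(12.0) + 15(1.007825) + 14.003074 + 15.994915
    = 72.000000 + 15.117375 + 14.003074 + 15.994915 = 117.115364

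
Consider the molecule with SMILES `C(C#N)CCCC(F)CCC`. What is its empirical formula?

Atom tally by fragment:
  NCCH2 → C:2 H:2 N:1
  CH2 → C:1 H:2
  CH2 → C:1 H:2
  CH2 → C:1 H:2
  CH(F) → C:1 H:1 F:1
  CH2 → C:1 H:2
  CH2 → C:1 H:2
  CH3 → C:1 H:3
Element totals:
  C: 9
  H: 16
  F: 1
  N: 1
Molecular formula: C9H16FN.
gcd of subscripts (9, 1, 16, 1) = 1, so the empirical formula equals the molecular formula.

C9H16FN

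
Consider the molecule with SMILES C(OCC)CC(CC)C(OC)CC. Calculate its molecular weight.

188.31 g/mol

Atom tally by fragment:
  C2H5OCH2 → C:3 H:7 O:1
  CH2 → C:1 H:2
  CH(C2H5) → C:3 H:6
  CH(OCH3) → C:2 H:4 O:1
  CH2 → C:1 H:2
  CH3 → C:1 H:3
Element totals:
  C: 11
  H: 24
  O: 2
Molecular formula: C11H24O2.
  M = 11(12.011) + 24(1.008) + 2(15.999)
    = 132.121 + 24.192 + 31.998 = 188.311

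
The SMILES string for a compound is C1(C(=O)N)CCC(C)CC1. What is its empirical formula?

C8H15NO

Atom tally by fragment:
  cyclohexane ring core → C:6 H:12
  (− 2 ring H displaced by substituents)
  + CONH2 → C:1 H:2 O:1 N:1
  + CH3 → C:1 H:3
Element totals:
  C: 8
  H: 15
  N: 1
  O: 1
Molecular formula: C8H15NO.
gcd of subscripts (8, 15, 1, 1) = 1, so the empirical formula equals the molecular formula.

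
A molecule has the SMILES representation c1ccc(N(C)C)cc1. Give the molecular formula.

Atom tally by fragment:
  benzene ring core → C:6 H:6
  (− 1 ring H displaced by substituents)
  + N(CH3)2 → N:1 C:2 H:6
Element totals:
  C: 8
  H: 11
  N: 1

C8H11N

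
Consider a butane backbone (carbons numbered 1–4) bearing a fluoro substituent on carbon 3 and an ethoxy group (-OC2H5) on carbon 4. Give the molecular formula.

Atom tally by fragment:
  CH3 → C:1 H:3
  CH2 → C:1 H:2
  CH(F) → C:1 H:1 F:1
  CH2OC2H5 → C:3 H:7 O:1
Element totals:
  C: 6
  H: 13
  F: 1
  O: 1

C6H13FO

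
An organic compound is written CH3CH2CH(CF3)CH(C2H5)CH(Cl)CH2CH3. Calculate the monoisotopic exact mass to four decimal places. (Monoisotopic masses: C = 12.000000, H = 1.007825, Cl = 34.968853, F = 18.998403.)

Element totals:
  C: 10
  H: 18
  Cl: 1
  F: 3
Molecular formula: C10H18ClF3.
  M = 10(12.0) + 18(1.007825) + 34.968853 + 3(18.998403)
    = 120.000000 + 18.140850 + 34.968853 + 56.995209 = 230.104912

230.1049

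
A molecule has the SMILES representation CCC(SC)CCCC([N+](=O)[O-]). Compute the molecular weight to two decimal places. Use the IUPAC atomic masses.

191.29 g/mol

Atom tally by fragment:
  CH3 → C:1 H:3
  CH2 → C:1 H:2
  CH(SCH3) → C:2 H:4 S:1
  CH2 → C:1 H:2
  CH2 → C:1 H:2
  CH2 → C:1 H:2
  CH2NO2 → C:1 H:2 N:1 O:2
Element totals:
  C: 8
  H: 17
  N: 1
  O: 2
  S: 1
Molecular formula: C8H17NO2S.
  M = 8(12.011) + 17(1.008) + 14.007 + 2(15.999) + 32.06
    = 96.088 + 17.136 + 14.007 + 31.998 + 32.060 = 191.289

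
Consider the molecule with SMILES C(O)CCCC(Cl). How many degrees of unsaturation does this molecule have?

Atom tally by fragment:
  HOCH2 → C:1 H:3 O:1
  CH2 → C:1 H:2
  CH2 → C:1 H:2
  CH2 → C:1 H:2
  CH2Cl → C:1 H:2 Cl:1
Element totals:
  C: 5
  H: 11
  Cl: 1
  O: 1
Molecular formula: C5H11ClO.
DoU = (2C + 2 + N − H − X) / 2 = (2·5 + 2 + 0 − 11 − 1) / 2 = 0.

0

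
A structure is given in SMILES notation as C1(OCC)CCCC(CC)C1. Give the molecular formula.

Atom tally by fragment:
  cyclohexane ring core → C:6 H:12
  (− 2 ring H displaced by substituents)
  + OC2H5 → C:2 H:5 O:1
  + C2H5 → C:2 H:5
Element totals:
  C: 10
  H: 20
  O: 1

C10H20O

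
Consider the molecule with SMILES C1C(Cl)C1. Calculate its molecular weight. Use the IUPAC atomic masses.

76.52 g/mol

Atom tally by fragment:
  cyclopropane ring core → C:3 H:6
  (− 1 ring H displaced by substituents)
  + Cl → Cl:1
Element totals:
  C: 3
  H: 5
  Cl: 1
Molecular formula: C3H5Cl.
  M = 3(12.011) + 5(1.008) + 35.45
    = 36.033 + 5.040 + 35.450 = 76.523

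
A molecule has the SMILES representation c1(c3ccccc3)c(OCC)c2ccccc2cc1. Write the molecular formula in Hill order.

C18H16O

Atom tally by fragment:
  naphthalene ring system core → C:10 H:8
  (− 2 ring H displaced by substituents)
  + C6H5 → C:6 H:5
  + OC2H5 → C:2 H:5 O:1
Element totals:
  C: 18
  H: 16
  O: 1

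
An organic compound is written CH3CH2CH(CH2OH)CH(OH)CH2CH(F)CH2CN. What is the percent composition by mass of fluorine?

10.04%

Atom tally by fragment:
  CH3 → C:1 H:3
  CH2 → C:1 H:2
  CH(CH2OH) → C:2 H:4 O:1
  CH(OH) → C:1 H:2 O:1
  CH2 → C:1 H:2
  CH(F) → C:1 H:1 F:1
  CH2CN → C:2 H:2 N:1
Element totals:
  C: 9
  H: 16
  F: 1
  N: 1
  O: 2
Molecular formula: C9H16FNO2.
Molar mass = 189.230 g/mol.
Mass from F: 1 × 18.998 = 18.998 g/mol.
%F = 18.998 / 189.230 × 100 = 10.04%.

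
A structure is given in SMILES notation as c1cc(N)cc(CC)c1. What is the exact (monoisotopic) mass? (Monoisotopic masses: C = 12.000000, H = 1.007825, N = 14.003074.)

Atom tally by fragment:
  benzene ring core → C:6 H:6
  (− 2 ring H displaced by substituents)
  + NH2 → N:1 H:2
  + C2H5 → C:2 H:5
Element totals:
  C: 8
  H: 11
  N: 1
Molecular formula: C8H11N.
  M = 8(12.0) + 11(1.007825) + 14.003074
    = 96.000000 + 11.086075 + 14.003074 = 121.089149

121.0891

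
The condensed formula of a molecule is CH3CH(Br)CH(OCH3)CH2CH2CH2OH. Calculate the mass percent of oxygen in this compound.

Atom tally by fragment:
  CH3 → C:1 H:3
  CH(Br) → C:1 H:1 Br:1
  CH(OCH3) → C:2 H:4 O:1
  CH2 → C:1 H:2
  CH2CH2OH → C:2 H:5 O:1
Element totals:
  C: 7
  H: 15
  Br: 1
  O: 2
Molecular formula: C7H15BrO2.
Molar mass = 211.099 g/mol.
Mass from O: 2 × 15.999 = 31.998 g/mol.
%O = 31.998 / 211.099 × 100 = 15.16%.

15.16%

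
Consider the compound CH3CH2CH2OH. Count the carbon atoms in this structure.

3

Element totals:
  C: 3
  H: 8
  O: 1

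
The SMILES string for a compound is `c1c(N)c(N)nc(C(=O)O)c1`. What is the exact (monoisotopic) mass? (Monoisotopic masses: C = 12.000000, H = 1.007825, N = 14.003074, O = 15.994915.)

153.0538

Atom tally by fragment:
  pyridine ring core → C:5 H:5 N:1
  (− 3 ring H displaced by substituents)
  + NH2 → N:1 H:2
  + NH2 → N:1 H:2
  + COOH → C:1 H:1 O:2
Element totals:
  C: 6
  H: 7
  N: 3
  O: 2
Molecular formula: C6H7N3O2.
  M = 6(12.0) + 7(1.007825) + 3(14.003074) + 2(15.994915)
    = 72.000000 + 7.054775 + 42.009222 + 31.989830 = 153.053827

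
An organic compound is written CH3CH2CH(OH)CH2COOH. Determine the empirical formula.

C5H10O3

Atom tally by fragment:
  CH3 → C:1 H:3
  CH2 → C:1 H:2
  CH(OH) → C:1 H:2 O:1
  CH2COOH → C:2 H:3 O:2
Element totals:
  C: 5
  H: 10
  O: 3
Molecular formula: C5H10O3.
gcd of subscripts (5, 10, 3) = 1, so the empirical formula equals the molecular formula.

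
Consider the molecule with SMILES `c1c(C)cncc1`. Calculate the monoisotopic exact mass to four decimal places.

93.0578

Atom tally by fragment:
  pyridine ring core → C:5 H:5 N:1
  (− 1 ring H displaced by substituents)
  + CH3 → C:1 H:3
Element totals:
  C: 6
  H: 7
  N: 1
Molecular formula: C6H7N.
  M = 6(12.0) + 7(1.007825) + 14.003074
    = 72.000000 + 7.054775 + 14.003074 = 93.057849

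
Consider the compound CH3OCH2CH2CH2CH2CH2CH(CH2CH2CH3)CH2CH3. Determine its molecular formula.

Atom tally by fragment:
  CH3OCH2 → C:2 H:5 O:1
  CH2 → C:1 H:2
  CH2 → C:1 H:2
  CH2 → C:1 H:2
  CH2 → C:1 H:2
  CH(CH2CH2CH3) → C:4 H:8
  CH2 → C:1 H:2
  CH3 → C:1 H:3
Element totals:
  C: 12
  H: 26
  O: 1

C12H26O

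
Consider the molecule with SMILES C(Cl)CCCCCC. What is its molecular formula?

C7H15Cl

Atom tally by fragment:
  ClCH2 → C:1 H:2 Cl:1
  CH2 → C:1 H:2
  CH2 → C:1 H:2
  CH2 → C:1 H:2
  CH2 → C:1 H:2
  CH2 → C:1 H:2
  CH3 → C:1 H:3
Element totals:
  C: 7
  H: 15
  Cl: 1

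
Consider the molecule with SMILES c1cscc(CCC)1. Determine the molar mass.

Atom tally by fragment:
  thiophene ring core → C:4 H:4 S:1
  (− 1 ring H displaced by substituents)
  + CH2CH2CH3 → C:3 H:7
Element totals:
  C: 7
  H: 10
  S: 1
Molecular formula: C7H10S.
  M = 7(12.011) + 10(1.008) + 32.06
    = 84.077 + 10.080 + 32.060 = 126.217

126.22 g/mol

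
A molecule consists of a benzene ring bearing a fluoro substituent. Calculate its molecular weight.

96.10 g/mol

Atom tally by fragment:
  benzene ring core → C:6 H:6
  (− 1 ring H displaced by substituents)
  + F → F:1
Element totals:
  C: 6
  H: 5
  F: 1
Molecular formula: C6H5F.
  M = 6(12.011) + 5(1.008) + 18.998
    = 72.066 + 5.040 + 18.998 = 96.104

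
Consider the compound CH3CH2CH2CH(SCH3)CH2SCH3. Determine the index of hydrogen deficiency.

Atom tally by fragment:
  CH3 → C:1 H:3
  CH2 → C:1 H:2
  CH2 → C:1 H:2
  CH(SCH3) → C:2 H:4 S:1
  CH2SCH3 → C:2 H:5 S:1
Element totals:
  C: 7
  H: 16
  S: 2
Molecular formula: C7H16S2.
DoU = (2C + 2 + N − H − X) / 2 = (2·7 + 2 + 0 − 16 − 0) / 2 = 0.

0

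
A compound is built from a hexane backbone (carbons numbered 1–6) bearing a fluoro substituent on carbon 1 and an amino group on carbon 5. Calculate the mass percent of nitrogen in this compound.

11.75%

Atom tally by fragment:
  FCH2 → C:1 H:2 F:1
  CH2 → C:1 H:2
  CH2 → C:1 H:2
  CH2 → C:1 H:2
  CH(NH2) → C:1 H:3 N:1
  CH3 → C:1 H:3
Element totals:
  C: 6
  H: 14
  F: 1
  N: 1
Molecular formula: C6H14FN.
Molar mass = 119.183 g/mol.
Mass from N: 1 × 14.007 = 14.007 g/mol.
%N = 14.007 / 119.183 × 100 = 11.75%.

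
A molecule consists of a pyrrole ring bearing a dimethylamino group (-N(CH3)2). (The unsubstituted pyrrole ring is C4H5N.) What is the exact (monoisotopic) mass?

Atom tally by fragment:
  pyrrole ring core → C:4 H:5 N:1
  (− 1 ring H displaced by substituents)
  + N(CH3)2 → N:1 C:2 H:6
Element totals:
  C: 6
  H: 10
  N: 2
Molecular formula: C6H10N2.
  M = 6(12.0) + 10(1.007825) + 2(14.003074)
    = 72.000000 + 10.078250 + 28.006148 = 110.084398

110.0844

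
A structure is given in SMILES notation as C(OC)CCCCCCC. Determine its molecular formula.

Atom tally by fragment:
  CH3OCH2 → C:2 H:5 O:1
  CH2 → C:1 H:2
  CH2 → C:1 H:2
  CH2 → C:1 H:2
  CH2 → C:1 H:2
  CH2 → C:1 H:2
  CH2 → C:1 H:2
  CH3 → C:1 H:3
Element totals:
  C: 9
  H: 20
  O: 1

C9H20O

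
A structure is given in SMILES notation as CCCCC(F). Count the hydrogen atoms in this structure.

Atom tally by fragment:
  CH3 → C:1 H:3
  CH2 → C:1 H:2
  CH2 → C:1 H:2
  CH2 → C:1 H:2
  CH2F → C:1 H:2 F:1
Element totals:
  C: 5
  H: 11
  F: 1

11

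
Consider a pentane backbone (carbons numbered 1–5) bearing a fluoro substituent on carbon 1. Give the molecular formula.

Atom tally by fragment:
  FCH2 → C:1 H:2 F:1
  CH2 → C:1 H:2
  CH2 → C:1 H:2
  CH2 → C:1 H:2
  CH3 → C:1 H:3
Element totals:
  C: 5
  H: 11
  F: 1

C5H11F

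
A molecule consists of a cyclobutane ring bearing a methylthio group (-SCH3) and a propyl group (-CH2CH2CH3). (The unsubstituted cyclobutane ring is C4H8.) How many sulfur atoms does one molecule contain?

Atom tally by fragment:
  cyclobutane ring core → C:4 H:8
  (− 2 ring H displaced by substituents)
  + SCH3 → C:1 H:3 S:1
  + CH2CH2CH3 → C:3 H:7
Element totals:
  C: 8
  H: 16
  S: 1

1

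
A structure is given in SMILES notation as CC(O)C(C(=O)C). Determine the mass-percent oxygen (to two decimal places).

31.33%

Atom tally by fragment:
  CH3 → C:1 H:3
  CH(OH) → C:1 H:2 O:1
  CH2COCH3 → C:3 H:5 O:1
Element totals:
  C: 5
  H: 10
  O: 2
Molecular formula: C5H10O2.
Molar mass = 102.133 g/mol.
Mass from O: 2 × 15.999 = 31.998 g/mol.
%O = 31.998 / 102.133 × 100 = 31.33%.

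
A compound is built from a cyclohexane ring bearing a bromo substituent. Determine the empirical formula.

Atom tally by fragment:
  cyclohexane ring core → C:6 H:12
  (− 1 ring H displaced by substituents)
  + Br → Br:1
Element totals:
  C: 6
  H: 11
  Br: 1
Molecular formula: C6H11Br.
gcd of subscripts (1, 6, 11) = 1, so the empirical formula equals the molecular formula.

C6H11Br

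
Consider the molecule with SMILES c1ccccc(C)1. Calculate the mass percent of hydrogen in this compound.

Atom tally by fragment:
  benzene ring core → C:6 H:6
  (− 1 ring H displaced by substituents)
  + CH3 → C:1 H:3
Element totals:
  C: 7
  H: 8
Molecular formula: C7H8.
Molar mass = 92.141 g/mol.
Mass from H: 8 × 1.008 = 8.064 g/mol.
%H = 8.064 / 92.141 × 100 = 8.75%.

8.75%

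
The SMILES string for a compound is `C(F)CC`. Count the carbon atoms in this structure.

3

Atom tally by fragment:
  FCH2 → C:1 H:2 F:1
  CH2 → C:1 H:2
  CH3 → C:1 H:3
Element totals:
  C: 3
  H: 7
  F: 1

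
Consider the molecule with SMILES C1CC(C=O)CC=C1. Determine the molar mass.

Atom tally by fragment:
  cyclohexene ring core → C:6 H:10
  (− 1 ring H displaced by substituents)
  + CHO → C:1 H:1 O:1
Element totals:
  C: 7
  H: 10
  O: 1
Molecular formula: C7H10O.
  M = 7(12.011) + 10(1.008) + 15.999
    = 84.077 + 10.080 + 15.999 = 110.156

110.16 g/mol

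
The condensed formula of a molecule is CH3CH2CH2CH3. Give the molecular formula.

C4H10

Atom tally by fragment:
  CH3 → C:1 H:3
  CH2 → C:1 H:2
  CH2 → C:1 H:2
  CH3 → C:1 H:3
Element totals:
  C: 4
  H: 10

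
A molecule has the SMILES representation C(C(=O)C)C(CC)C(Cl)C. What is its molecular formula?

Atom tally by fragment:
  CH3COCH2 → C:3 H:5 O:1
  CH(C2H5) → C:3 H:6
  CH(Cl) → C:1 H:1 Cl:1
  CH3 → C:1 H:3
Element totals:
  C: 8
  H: 15
  Cl: 1
  O: 1

C8H15ClO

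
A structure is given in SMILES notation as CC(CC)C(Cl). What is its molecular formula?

Atom tally by fragment:
  CH3 → C:1 H:3
  CH(C2H5) → C:3 H:6
  CH2Cl → C:1 H:2 Cl:1
Element totals:
  C: 5
  H: 11
  Cl: 1

C5H11Cl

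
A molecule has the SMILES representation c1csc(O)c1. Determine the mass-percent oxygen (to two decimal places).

15.98%

Atom tally by fragment:
  thiophene ring core → C:4 H:4 S:1
  (− 1 ring H displaced by substituents)
  + OH → O:1 H:1
Element totals:
  C: 4
  H: 4
  O: 1
  S: 1
Molecular formula: C4H4OS.
Molar mass = 100.135 g/mol.
Mass from O: 1 × 15.999 = 15.999 g/mol.
%O = 15.999 / 100.135 × 100 = 15.98%.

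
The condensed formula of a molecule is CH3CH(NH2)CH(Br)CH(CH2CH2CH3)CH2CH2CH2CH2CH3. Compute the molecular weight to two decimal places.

264.25 g/mol

Atom tally by fragment:
  CH3 → C:1 H:3
  CH(NH2) → C:1 H:3 N:1
  CH(Br) → C:1 H:1 Br:1
  CH(CH2CH2CH3) → C:4 H:8
  CH2 → C:1 H:2
  CH2 → C:1 H:2
  CH2 → C:1 H:2
  CH2 → C:1 H:2
  CH3 → C:1 H:3
Element totals:
  C: 12
  H: 26
  Br: 1
  N: 1
Molecular formula: C12H26BrN.
  M = 12(12.011) + 26(1.008) + 79.904 + 14.007
    = 144.132 + 26.208 + 79.904 + 14.007 = 264.251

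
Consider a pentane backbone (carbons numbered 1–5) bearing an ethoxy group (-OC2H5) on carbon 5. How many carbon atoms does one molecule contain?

7

Atom tally by fragment:
  CH3 → C:1 H:3
  CH2 → C:1 H:2
  CH2 → C:1 H:2
  CH2 → C:1 H:2
  CH2OC2H5 → C:3 H:7 O:1
Element totals:
  C: 7
  H: 16
  O: 1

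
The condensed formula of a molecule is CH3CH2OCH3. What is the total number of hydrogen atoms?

8

Element totals:
  C: 3
  H: 8
  O: 1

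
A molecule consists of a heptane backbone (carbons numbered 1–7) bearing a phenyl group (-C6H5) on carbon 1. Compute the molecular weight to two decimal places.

176.30 g/mol

Atom tally by fragment:
  C6H5CH2 → C:7 H:7
  CH2 → C:1 H:2
  CH2 → C:1 H:2
  CH2 → C:1 H:2
  CH2 → C:1 H:2
  CH2 → C:1 H:2
  CH3 → C:1 H:3
Element totals:
  C: 13
  H: 20
Molecular formula: C13H20.
  M = 13(12.011) + 20(1.008)
    = 156.143 + 20.160 = 176.303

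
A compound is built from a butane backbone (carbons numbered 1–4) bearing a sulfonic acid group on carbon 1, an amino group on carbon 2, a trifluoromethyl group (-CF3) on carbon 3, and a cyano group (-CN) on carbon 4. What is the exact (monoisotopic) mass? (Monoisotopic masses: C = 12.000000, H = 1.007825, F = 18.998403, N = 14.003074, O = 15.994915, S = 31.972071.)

246.0286

Atom tally by fragment:
  HO3SCH2 → C:1 H:3 S:1 O:3
  CH(NH2) → C:1 H:3 N:1
  CH(CF3) → C:2 H:1 F:3
  CH2CN → C:2 H:2 N:1
Element totals:
  C: 6
  H: 9
  F: 3
  N: 2
  O: 3
  S: 1
Molecular formula: C6H9F3N2O3S.
  M = 6(12.0) + 9(1.007825) + 3(18.998403) + 2(14.003074) + 3(15.994915) + 31.972071
    = 72.000000 + 9.070425 + 56.995209 + 28.006148 + 47.984745 + 31.972071 = 246.028598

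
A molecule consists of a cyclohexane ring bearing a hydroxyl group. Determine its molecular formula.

C6H12O

Atom tally by fragment:
  cyclohexane ring core → C:6 H:12
  (− 1 ring H displaced by substituents)
  + OH → O:1 H:1
Element totals:
  C: 6
  H: 12
  O: 1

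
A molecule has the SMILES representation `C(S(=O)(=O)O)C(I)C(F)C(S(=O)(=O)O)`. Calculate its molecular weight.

Atom tally by fragment:
  HO3SCH2 → C:1 H:3 S:1 O:3
  CH(I) → C:1 H:1 I:1
  CH(F) → C:1 H:1 F:1
  CH2SO3H → C:1 H:3 S:1 O:3
Element totals:
  C: 4
  H: 8
  F: 1
  I: 1
  O: 6
  S: 2
Molecular formula: C4H8FIO6S2.
  M = 4(12.011) + 8(1.008) + 18.998 + 126.904 + 6(15.999) + 2(32.06)
    = 48.044 + 8.064 + 18.998 + 126.904 + 95.994 + 64.120 = 362.124

362.12 g/mol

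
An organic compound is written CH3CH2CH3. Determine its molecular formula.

C3H8

Atom tally by fragment:
  CH3 → C:1 H:3
  CH2 → C:1 H:2
  CH3 → C:1 H:3
Element totals:
  C: 3
  H: 8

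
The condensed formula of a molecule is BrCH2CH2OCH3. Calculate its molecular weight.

138.99 g/mol

Atom tally by fragment:
  BrCH2 → C:1 H:2 Br:1
  CH2OCH3 → C:2 H:5 O:1
Element totals:
  C: 3
  H: 7
  Br: 1
  O: 1
Molecular formula: C3H7BrO.
  M = 3(12.011) + 7(1.008) + 79.904 + 15.999
    = 36.033 + 7.056 + 79.904 + 15.999 = 138.992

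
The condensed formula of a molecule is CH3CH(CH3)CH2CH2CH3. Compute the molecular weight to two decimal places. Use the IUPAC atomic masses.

Atom tally by fragment:
  CH3 → C:1 H:3
  CH(CH3) → C:2 H:4
  CH2 → C:1 H:2
  CH2 → C:1 H:2
  CH3 → C:1 H:3
Element totals:
  C: 6
  H: 14
Molecular formula: C6H14.
  M = 6(12.011) + 14(1.008)
    = 72.066 + 14.112 = 86.178

86.18 g/mol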